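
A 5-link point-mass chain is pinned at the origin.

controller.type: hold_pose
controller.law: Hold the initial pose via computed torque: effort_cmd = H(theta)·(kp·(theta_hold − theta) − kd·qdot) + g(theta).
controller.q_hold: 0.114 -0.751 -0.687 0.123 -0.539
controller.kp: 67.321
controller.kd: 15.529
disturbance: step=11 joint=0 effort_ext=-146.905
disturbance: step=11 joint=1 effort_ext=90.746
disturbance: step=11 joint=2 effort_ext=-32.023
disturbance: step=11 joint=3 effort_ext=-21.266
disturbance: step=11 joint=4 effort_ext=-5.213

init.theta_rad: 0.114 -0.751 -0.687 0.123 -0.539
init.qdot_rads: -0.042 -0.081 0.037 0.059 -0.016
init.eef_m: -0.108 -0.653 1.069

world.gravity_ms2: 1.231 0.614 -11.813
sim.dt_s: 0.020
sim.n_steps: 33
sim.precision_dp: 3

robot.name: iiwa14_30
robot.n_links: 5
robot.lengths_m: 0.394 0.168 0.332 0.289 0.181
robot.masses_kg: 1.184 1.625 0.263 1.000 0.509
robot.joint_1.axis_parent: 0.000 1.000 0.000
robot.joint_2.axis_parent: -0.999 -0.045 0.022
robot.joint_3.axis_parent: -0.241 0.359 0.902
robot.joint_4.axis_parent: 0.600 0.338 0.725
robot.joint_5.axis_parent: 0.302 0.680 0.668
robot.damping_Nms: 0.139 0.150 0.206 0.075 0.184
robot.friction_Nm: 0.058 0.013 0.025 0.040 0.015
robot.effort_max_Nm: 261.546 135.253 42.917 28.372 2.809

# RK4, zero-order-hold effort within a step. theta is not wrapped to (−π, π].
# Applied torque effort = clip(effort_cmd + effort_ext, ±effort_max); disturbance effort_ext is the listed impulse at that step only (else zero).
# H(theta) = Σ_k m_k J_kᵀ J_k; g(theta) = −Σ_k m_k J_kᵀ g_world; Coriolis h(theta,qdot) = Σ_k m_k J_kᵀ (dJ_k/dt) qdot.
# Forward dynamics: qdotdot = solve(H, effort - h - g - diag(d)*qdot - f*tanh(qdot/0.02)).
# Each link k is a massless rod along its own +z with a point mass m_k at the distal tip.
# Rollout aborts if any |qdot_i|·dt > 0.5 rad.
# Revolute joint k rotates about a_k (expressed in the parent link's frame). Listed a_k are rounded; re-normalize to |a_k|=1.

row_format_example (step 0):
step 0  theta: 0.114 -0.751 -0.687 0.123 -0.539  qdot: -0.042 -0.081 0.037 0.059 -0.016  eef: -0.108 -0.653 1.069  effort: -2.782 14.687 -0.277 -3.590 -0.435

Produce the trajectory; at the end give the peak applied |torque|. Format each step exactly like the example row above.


step 1  theta: 0.113 -0.753 -0.687 0.123 -0.538  qdot: -0.026 -0.057 0.014 0.040 -0.022  eef: -0.108 -0.654 1.067  effort: -3.111 14.285 -0.307 -3.469 -0.412
step 2  theta: 0.113 -0.754 -0.687 0.124 -0.538  qdot: -0.016 -0.035 0.006 0.040 -0.037  eef: -0.109 -0.655 1.067  effort: -3.371 13.965 -0.337 -3.374 -0.394
step 3  theta: 0.113 -0.754 -0.687 0.124 -0.538  qdot: -0.009 -0.018 0.003 0.038 -0.042  eef: -0.109 -0.656 1.066  effort: -3.573 13.712 -0.363 -3.299 -0.381
step 4  theta: 0.113 -0.755 -0.687 0.124 -0.537  qdot: -0.004 -0.007 0.003 0.034 -0.045  eef: -0.109 -0.656 1.066  effort: -3.730 13.513 -0.383 -3.240 -0.370
step 5  theta: 0.113 -0.755 -0.687 0.124 -0.537  qdot: -0.001 0.002 0.003 0.030 -0.046  eef: -0.109 -0.656 1.066  effort: -3.851 13.358 -0.399 -3.194 -0.362
step 6  theta: 0.113 -0.755 -0.687 0.124 -0.537  qdot: 0.001 0.008 0.004 0.026 -0.047  eef: -0.109 -0.656 1.066  effort: -3.943 13.237 -0.412 -3.158 -0.356
step 7  theta: 0.113 -0.755 -0.687 0.123 -0.537  qdot: 0.002 0.011 0.005 0.023 -0.047  eef: -0.109 -0.656 1.066  effort: -4.014 13.145 -0.421 -3.130 -0.351
step 8  theta: 0.113 -0.755 -0.687 0.123 -0.537  qdot: 0.003 0.014 0.005 0.021 -0.047  eef: -0.109 -0.656 1.066  effort: -4.068 13.074 -0.428 -3.108 -0.347
step 9  theta: 0.113 -0.754 -0.687 0.123 -0.536  qdot: 0.004 0.016 0.005 0.020 -0.047  eef: -0.109 -0.656 1.066  effort: -4.109 13.020 -0.433 -3.092 -0.344
step 10  theta: 0.113 -0.754 -0.687 0.123 -0.536  qdot: 0.004 0.016 0.006 0.019 -0.047  eef: -0.109 -0.656 1.066  effort: -4.140 12.979 -0.436 -3.080 -0.342
step 11  theta: 0.113 -0.754 -0.687 0.122 -0.536  qdot: 0.004 0.017 0.006 0.019 -0.047  eef: -0.109 -0.655 1.067  effort: -151.068 103.695 -32.462 -24.337 -2.809
step 12  theta: 0.095 -0.737 -0.675 0.094 -0.435  qdot: -1.807 1.827 1.298 -2.020 8.518  eef: -0.120 -0.651 1.076  effort: 44.126 -17.005 9.960 3.922 0.821
step 13  theta: 0.064 -0.703 -0.646 0.083 -0.348  qdot: -1.245 1.474 1.432 0.259 1.511  eef: -0.140 -0.638 1.091  effort: 33.705 -10.995 7.450 2.719 0.922
step 14  theta: 0.044 -0.679 -0.622 0.088 -0.332  qdot: -0.779 0.900 0.949 0.154 0.311  eef: -0.153 -0.626 1.101  effort: 25.283 -5.810 5.660 1.634 0.710
step 15  theta: 0.032 -0.665 -0.608 0.090 -0.330  qdot: -0.430 0.475 0.514 -0.027 0.003  eef: -0.162 -0.619 1.108  effort: 18.521 -1.475 4.309 0.614 0.476
step 16  theta: 0.026 -0.658 -0.601 0.090 -0.331  qdot: -0.176 0.194 0.191 -0.069 -0.103  eef: -0.166 -0.614 1.112  effort: 13.091 2.068 3.259 -0.281 0.264
step 17  theta: 0.024 -0.656 -0.599 0.089 -0.334  qdot: 0.003 0.012 -0.021 -0.022 -0.176  eef: -0.167 -0.612 1.113  effort: 8.744 4.910 2.419 -1.026 0.086
step 18  theta: 0.026 -0.657 -0.601 0.089 -0.338  qdot: 0.119 -0.121 -0.129 -0.018 -0.185  eef: -0.167 -0.612 1.113  effort: 5.319 7.143 1.730 -1.611 -0.059
step 19  theta: 0.029 -0.661 -0.604 0.089 -0.342  qdot: 0.195 -0.212 -0.189 -0.019 -0.182  eef: -0.164 -0.614 1.112  effort: 2.625 8.875 1.175 -2.063 -0.173
step 20  theta: 0.033 -0.665 -0.608 0.089 -0.347  qdot: 0.242 -0.270 -0.218 -0.017 -0.178  eef: -0.161 -0.616 1.109  effort: 0.527 10.203 0.731 -2.407 -0.260
step 21  theta: 0.038 -0.671 -0.612 0.089 -0.350  qdot: 0.268 -0.303 -0.227 -0.015 -0.173  eef: -0.157 -0.620 1.107  effort: -1.084 11.206 0.380 -2.665 -0.327
step 22  theta: 0.044 -0.677 -0.617 0.089 -0.354  qdot: 0.279 -0.318 -0.224 -0.013 -0.168  eef: -0.153 -0.623 1.104  effort: -2.303 11.954 0.107 -2.853 -0.376
step 23  theta: 0.049 -0.683 -0.621 0.089 -0.358  qdot: 0.279 -0.320 -0.216 -0.011 -0.162  eef: -0.148 -0.627 1.101  effort: -3.209 12.502 -0.102 -2.989 -0.411
step 24  theta: 0.055 -0.690 -0.625 0.089 -0.362  qdot: 0.272 -0.312 -0.205 -0.010 -0.157  eef: -0.144 -0.630 1.098  effort: -3.867 12.896 -0.258 -3.085 -0.436
step 25  theta: 0.060 -0.696 -0.629 0.089 -0.365  qdot: 0.259 -0.299 -0.193 -0.010 -0.152  eef: -0.139 -0.634 1.095  effort: -4.332 13.171 -0.372 -3.150 -0.453
step 26  theta: 0.065 -0.701 -0.633 0.090 -0.369  qdot: 0.244 -0.282 -0.181 -0.010 -0.147  eef: -0.135 -0.637 1.092  effort: -4.647 13.357 -0.452 -3.192 -0.464
step 27  theta: 0.070 -0.707 -0.636 0.090 -0.372  qdot: 0.227 -0.263 -0.170 -0.010 -0.142  eef: -0.132 -0.640 1.089  effort: -4.850 13.475 -0.506 -3.217 -0.470
step 28  theta: 0.074 -0.712 -0.640 0.090 -0.375  qdot: 0.209 -0.242 -0.160 -0.010 -0.137  eef: -0.128 -0.643 1.087  effort: -4.967 13.543 -0.541 -3.229 -0.473
step 29  theta: 0.078 -0.716 -0.643 0.090 -0.378  qdot: 0.191 -0.222 -0.151 -0.011 -0.133  eef: -0.125 -0.646 1.085  effort: -5.022 13.574 -0.560 -3.233 -0.473
step 30  theta: 0.082 -0.720 -0.645 0.090 -0.381  qdot: 0.173 -0.202 -0.142 -0.011 -0.128  eef: -0.122 -0.648 1.083  effort: -5.032 13.579 -0.569 -3.230 -0.471
step 31  theta: 0.085 -0.724 -0.648 0.090 -0.384  qdot: 0.157 -0.183 -0.133 -0.012 -0.124  eef: -0.120 -0.650 1.081  effort: -5.011 13.565 -0.570 -3.223 -0.468
step 32  theta: 0.088 -0.728 -0.651 0.091 -0.387  qdot: 0.141 -0.164 -0.125 -0.012 -0.120  eef: -0.118 -0.652 1.079  effort: -4.969 13.538 -0.565 -3.213 -0.465
step 33  theta: 0.091 -0.731 -0.653 0.091 -0.390  qdot: 0.126 -0.148 -0.118 -0.013 -0.115  eef: -0.116 -0.653 1.077
max |effort| (N·m): 151.068


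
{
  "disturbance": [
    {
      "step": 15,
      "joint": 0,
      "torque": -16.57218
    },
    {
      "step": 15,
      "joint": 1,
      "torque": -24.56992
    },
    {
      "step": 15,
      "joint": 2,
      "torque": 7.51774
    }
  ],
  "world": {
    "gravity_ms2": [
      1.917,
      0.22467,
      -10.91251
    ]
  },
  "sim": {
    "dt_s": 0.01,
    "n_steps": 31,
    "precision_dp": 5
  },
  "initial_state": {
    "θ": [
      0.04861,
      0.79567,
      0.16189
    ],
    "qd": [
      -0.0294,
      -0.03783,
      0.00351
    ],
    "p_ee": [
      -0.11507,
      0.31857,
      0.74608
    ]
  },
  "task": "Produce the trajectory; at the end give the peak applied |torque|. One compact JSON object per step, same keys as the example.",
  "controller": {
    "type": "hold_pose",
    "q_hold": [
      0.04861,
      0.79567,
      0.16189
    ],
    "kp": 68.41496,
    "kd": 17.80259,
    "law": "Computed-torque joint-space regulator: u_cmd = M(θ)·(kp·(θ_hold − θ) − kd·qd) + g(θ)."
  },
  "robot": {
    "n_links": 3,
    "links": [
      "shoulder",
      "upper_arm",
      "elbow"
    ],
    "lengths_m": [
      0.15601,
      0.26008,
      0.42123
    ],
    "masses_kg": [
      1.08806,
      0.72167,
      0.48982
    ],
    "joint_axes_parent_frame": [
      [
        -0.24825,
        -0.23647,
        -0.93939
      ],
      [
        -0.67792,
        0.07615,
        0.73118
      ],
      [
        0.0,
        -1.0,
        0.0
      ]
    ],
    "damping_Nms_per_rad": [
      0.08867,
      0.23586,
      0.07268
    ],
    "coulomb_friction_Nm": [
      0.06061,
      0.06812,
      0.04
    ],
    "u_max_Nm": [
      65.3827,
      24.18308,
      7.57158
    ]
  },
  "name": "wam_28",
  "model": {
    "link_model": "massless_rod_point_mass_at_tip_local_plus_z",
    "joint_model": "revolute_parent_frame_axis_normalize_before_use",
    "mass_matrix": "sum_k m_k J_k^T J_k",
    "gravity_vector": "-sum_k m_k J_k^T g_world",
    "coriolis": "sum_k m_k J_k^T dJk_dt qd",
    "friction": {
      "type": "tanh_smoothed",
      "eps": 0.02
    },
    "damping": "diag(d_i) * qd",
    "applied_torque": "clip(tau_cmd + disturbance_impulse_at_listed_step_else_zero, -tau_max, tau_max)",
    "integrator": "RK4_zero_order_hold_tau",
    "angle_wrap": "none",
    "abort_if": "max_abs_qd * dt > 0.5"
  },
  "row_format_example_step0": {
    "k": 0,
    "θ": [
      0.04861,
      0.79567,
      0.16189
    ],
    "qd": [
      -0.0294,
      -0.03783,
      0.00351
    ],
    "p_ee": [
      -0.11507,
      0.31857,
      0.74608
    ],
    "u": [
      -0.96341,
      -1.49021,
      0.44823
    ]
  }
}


{"k":1,"\u03b8":[0.04841,0.79533,0.16196],"qd":[-0.02297,-0.02501,0.00295],"p_ee":[-0.11506,0.31838,0.74618],"u":[-0.98202,-1.51701,0.45599]}
{"k":2,"\u03b8":[0.04827,0.79509,0.16202],"qd":[-0.0255,-0.01131,-0.00213],"p_ee":[-0.11506,0.31825,0.74624],"u":[-0.99585,-1.53822,0.46253]}
{"k":3,"\u03b8":[0.0482,0.79492,0.1621],"qd":[-0.02089,-0.00557,-0.00211],"p_ee":[-0.11507,0.31816,0.74628],"u":[-1.00595,-1.55192,0.46697]}
{"k":4,"\u03b8":[0.04819,0.79479,0.16219],"qd":[-0.01595,-0.00273,-0.00155],"p_ee":[-0.11508,0.3181,0.74631],"u":[-1.01338,-1.561,0.47057]}
{"k":5,"\u03b8":[0.04821,0.79469,0.16227],"qd":[-0.01252,-0.00061,-0.00156],"p_ee":[-0.11509,0.31805,0.74633],"u":[-1.01911,-1.56768,0.47361]}
{"k":6,"\u03b8":[0.04827,0.7946,0.16236],"qd":[-0.00984,0.00083,-0.0017],"p_ee":[-0.1151,0.31802,0.74635],"u":[-1.02361,-1.57264,0.47613]}
{"k":7,"\u03b8":[0.04834,0.79452,0.16244],"qd":[-0.00764,0.00177,-0.00182],"p_ee":[-0.11511,0.318,0.74636],"u":[-1.02717,-1.5764,0.4782]}
{"k":8,"\u03b8":[0.04844,0.79446,0.16251],"qd":[-0.00596,0.00244,-0.00201],"p_ee":[-0.11511,0.31799,0.74636],"u":[-1.03002,-1.57928,0.47989]}
{"k":9,"\u03b8":[0.04854,0.7944,0.16258],"qd":[-0.00491,0.00303,-0.00234],"p_ee":[-0.11512,0.31798,0.74637],"u":[-1.03228,-1.58152,0.48126]}
{"k":10,"\u03b8":[0.04864,0.79435,0.16265],"qd":[-0.00428,0.00352,-0.00271],"p_ee":[-0.11512,0.31798,0.74637],"u":[-1.03404,-1.58324,0.48235]}
{"k":11,"\u03b8":[0.04875,0.79431,0.16271],"qd":[-0.00383,0.00386,-0.00302],"p_ee":[-0.11512,0.31799,0.74636],"u":[-1.03543,-1.58455,0.48318]}
{"k":12,"\u03b8":[0.04887,0.79426,0.16277],"qd":[-0.00353,0.00411,-0.00328],"p_ee":[-0.11512,0.31799,0.74636],"u":[-1.03652,-1.58555,0.48381]}
{"k":13,"\u03b8":[0.04899,0.79422,0.16283],"qd":[-0.00333,0.00428,-0.00348],"p_ee":[-0.11512,0.318,0.74636],"u":[-1.03739,-1.58633,0.48428]}
{"k":14,"\u03b8":[0.0491,0.79418,0.16289],"qd":[-0.0032,0.0044,-0.00363],"p_ee":[-0.11512,0.31801,0.74636],"u":[-1.03809,-1.58696,0.48461]}
{"k":15,"\u03b8":[0.04922,0.79415,0.16294],"qd":[-0.00312,0.00447,-0.00375],"p_ee":[-0.11512,0.31802,0.74635],"u":[-17.61084,-24.18308,7.57158]}
{"k":16,"\u03b8":[0.0424,0.78727,0.16186],"qd":[-1.37263,-1.36611,-0.20926],"p_ee":[-0.11446,0.31405,0.74843],"u":[1.96687,2.49453,-0.81323]}
{"k":17,"\u03b8":[0.02991,0.77507,0.16012],"qd":[-1.12204,-1.0771,-0.14085],"p_ee":[-0.1133,0.30685,0.75211],"u":[1.54183,1.88749,-0.64603]}
{"k":18,"\u03b8":[0.01983,0.76546,0.159],"qd":[-0.89352,-0.84693,-0.08386],"p_ee":[-0.11243,0.30103,0.755],"u":[1.1749,1.36902,-0.49917]}
{"k":19,"\u03b8":[0.01191,0.75792,0.1584],"qd":[-0.69011,-0.66216,-0.03779],"p_ee":[-0.11179,0.29639,0.75723],"u":[0.8585,0.92599,-0.37029]}
{"k":20,"\u03b8":[0.00588,0.75206,0.15819],"qd":[-0.51949,-0.50922,-0.00624],"p_ee":[-0.11134,0.29275,0.75894],"u":[0.58584,0.54733,-0.2556]}
{"k":21,"\u03b8":[0.00135,0.74763,0.15821],"qd":[-0.38951,-0.37624,0.00612],"p_ee":[-0.11104,0.28996,0.76023],"u":[0.3508,0.22391,-0.15037]}
{"k":22,"\u03b8":[-0.002,0.74442,0.1583],"qd":[-0.28251,-0.26562,0.01139],"p_ee":[-0.11085,0.2879,0.76116],"u":[0.14807,-0.05212,-0.05648]}
{"k":23,"\u03b8":[-0.00437,0.74222,0.15843],"qd":[-0.19074,-0.17577,0.01466],"p_ee":[-0.11075,0.28645,0.7618],"u":[-0.02675,-0.28778,0.02586]}
{"k":24,"\u03b8":[-0.00588,0.74083,0.15859],"qd":[-0.11197,-0.10323,0.01703],"p_ee":[-0.1107,0.28551,0.76221],"u":[-0.17748,-0.48908,0.09764]}
{"k":25,"\u03b8":[-0.00667,0.74009,0.15877],"qd":[-0.04506,-0.04477,0.01875],"p_ee":[-0.11071,0.285,0.76243],"u":[-0.30734,-0.66109,0.15997]}
{"k":26,"\u03b8":[-0.00685,0.73988,0.15895],"qd":[-0.00806,0.01038,0.0102],"p_ee":[-0.11076,0.28483,0.76249],"u":[-0.41459,-0.80425,0.21377]}
{"k":27,"\u03b8":[-0.00654,0.74004,0.15914],"qd":[0.03094,0.04337,0.00799],"p_ee":[-0.11083,0.28493,0.76243],"u":[-0.49921,-0.91262,0.25739]}
{"k":28,"\u03b8":[-0.00621,0.74065,0.15915],"qd":[0.04106,0.0776,-0.00375],"p_ee":[-0.1109,0.28523,0.76229],"u":[-0.5639,-0.99797,0.29278]}
{"k":29,"\u03b8":[-0.00573,0.74155,0.15909],"qd":[0.05705,0.10066,-0.00795],"p_ee":[-0.11098,0.28568,0.76207],"u":[-0.61918,-1.07058,0.321]}
{"k":30,"\u03b8":[-0.00508,0.74264,0.159],"qd":[0.07324,0.11686,-0.00918],"p_ee":[-0.11108,0.28625,0.7618],"u":[-0.66673,-1.13256,0.34459]}
{"k":31,"\u03b8":[-0.00428,0.74387,0.15891],"qd":[0.08723,0.12857,-0.00946],"p_ee":[-0.11118,0.28691,0.7615]}
{"summary": "max |u| (N\u00b7m): 24.18308"}


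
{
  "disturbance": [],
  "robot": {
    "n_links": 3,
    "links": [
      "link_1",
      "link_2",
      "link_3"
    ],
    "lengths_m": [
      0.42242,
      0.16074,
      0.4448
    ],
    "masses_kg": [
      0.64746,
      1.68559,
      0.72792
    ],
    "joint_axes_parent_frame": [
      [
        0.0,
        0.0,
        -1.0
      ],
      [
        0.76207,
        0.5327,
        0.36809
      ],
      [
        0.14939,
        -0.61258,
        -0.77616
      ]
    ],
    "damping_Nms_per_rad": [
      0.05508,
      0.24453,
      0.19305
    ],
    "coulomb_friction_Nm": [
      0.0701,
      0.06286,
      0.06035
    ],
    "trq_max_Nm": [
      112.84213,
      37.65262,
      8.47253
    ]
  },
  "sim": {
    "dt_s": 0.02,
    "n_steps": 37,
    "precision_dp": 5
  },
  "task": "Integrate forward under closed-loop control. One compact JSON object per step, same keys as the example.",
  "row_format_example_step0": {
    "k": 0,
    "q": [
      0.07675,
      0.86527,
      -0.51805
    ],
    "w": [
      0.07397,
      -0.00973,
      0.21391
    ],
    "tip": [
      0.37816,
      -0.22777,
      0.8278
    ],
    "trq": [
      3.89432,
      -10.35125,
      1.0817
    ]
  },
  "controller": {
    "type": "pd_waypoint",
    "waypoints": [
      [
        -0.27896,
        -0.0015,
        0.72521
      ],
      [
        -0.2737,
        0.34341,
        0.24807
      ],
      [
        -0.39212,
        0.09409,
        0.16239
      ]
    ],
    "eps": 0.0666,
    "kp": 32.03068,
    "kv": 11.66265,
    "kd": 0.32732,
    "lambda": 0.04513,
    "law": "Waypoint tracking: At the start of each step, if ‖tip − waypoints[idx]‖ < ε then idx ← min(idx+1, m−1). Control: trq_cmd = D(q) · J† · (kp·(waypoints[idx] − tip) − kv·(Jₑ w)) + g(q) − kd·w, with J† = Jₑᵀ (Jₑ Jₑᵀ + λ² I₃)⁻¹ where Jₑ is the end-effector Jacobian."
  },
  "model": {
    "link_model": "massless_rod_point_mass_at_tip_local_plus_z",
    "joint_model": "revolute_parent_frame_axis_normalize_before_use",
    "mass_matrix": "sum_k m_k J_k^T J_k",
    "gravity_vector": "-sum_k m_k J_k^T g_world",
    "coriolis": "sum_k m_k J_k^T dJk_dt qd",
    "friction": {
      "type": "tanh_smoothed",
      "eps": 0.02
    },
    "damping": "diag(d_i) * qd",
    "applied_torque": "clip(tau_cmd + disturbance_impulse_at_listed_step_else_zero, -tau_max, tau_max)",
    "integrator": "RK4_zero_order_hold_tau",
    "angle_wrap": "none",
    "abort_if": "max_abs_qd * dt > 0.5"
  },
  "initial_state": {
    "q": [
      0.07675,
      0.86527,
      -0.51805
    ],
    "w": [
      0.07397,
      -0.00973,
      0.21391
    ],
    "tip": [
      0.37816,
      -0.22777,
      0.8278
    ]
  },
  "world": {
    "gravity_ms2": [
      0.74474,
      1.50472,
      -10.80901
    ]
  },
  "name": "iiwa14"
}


{"k":1,"q":[0.09371,0.85991,-0.53535],"w":[1.50617,-0.52522,-1.72161],"tip":[0.37512,-0.2289,0.82937],"trq":[3.04291,-8.86925,1.52179]}
{"k":2,"q":[0.12325,0.84545,-0.56326],"w":[1.48369,-0.92405,-1.1234],"tip":[0.36823,-0.23018,0.83391],"trq":[2.49995,-7.62069,1.01873]}
{"k":3,"q":[0.15612,0.82413,-0.58657],"w":[1.81532,-1.21095,-1.21317],"tip":[0.35829,-0.23197,0.84074],"trq":[2.00982,-6.70353,0.88833]}
{"k":4,"q":[0.19401,0.79781,-0.60916],"w":[1.99926,-1.42396,-1.07707],"tip":[0.34608,-0.23393,0.84899],"trq":[1.61946,-5.98383,0.72818]}
{"k":5,"q":[0.23562,0.7678,-0.62935],"w":[2.18738,-1.57948,-0.97404],"tip":[0.33211,-0.23593,0.85811],"trq":[1.29107,-5.41629,0.63159]}
{"k":6,"q":[0.28061,0.73512,-0.64706],"w":[2.34123,-1.69184,-0.8348],"tip":[0.3168,-0.23781,0.8677],"trq":[1.01847,-4.95225,0.55973]}
{"k":7,"q":[0.32846,0.70054,-0.66183],"w":[2.47467,-1.77016,-0.68258],"tip":[0.30047,-0.23943,0.87746],"trq":[0.78976,-4.55976,0.51429]}
{"k":8,"q":[0.37871,0.66468,-0.67336],"w":[2.58384,-1.82025,-0.51348],"tip":[0.28341,-0.24069,0.8872],"trq":[0.59832,-4.21433,0.48726]}
{"k":9,"q":[0.4309,0.62807,-0.68137],"w":[2.66894,-1.84547,-0.33187],"tip":[0.26585,-0.24147,0.89676],"trq":[0.43862,-3.89854,0.47484]}
{"k":10,"q":[0.48452,0.59119,-0.68564],"w":[2.72775,-1.8474,-0.13998],"tip":[0.24798,-0.2417,0.90607],"trq":[0.30711,-3.59989,0.47286]}
{"k":11,"q":[0.53954,0.55445,-0.68666],"w":[2.84913,-1.83663,-0.06046],"tip":[0.23001,-0.24131,0.91503],"trq":[0.18226,-3.31403,0.52857]}
{"k":12,"q":[0.59537,0.51828,-0.68434],"w":[2.8189,-1.79191,0.18134],"tip":[0.21212,-0.24025,0.92358],"trq":[0.1117,-3.02417,0.52486]}
{"k":13,"q":[0.6521,0.483,-0.67948],"w":[2.88086,-1.74211,0.27431],"tip":[0.1945,-0.2385,0.93168],"trq":[0.03352,-2.74141,0.58502]}
{"k":14,"q":[0.70835,0.44913,-0.67117],"w":[2.7787,-1.65269,0.5139],"tip":[0.17727,-0.23609,0.93932],"trq":[0.01239,-2.45191,0.58438]}
{"k":15,"q":[0.76295,0.41716,-0.65898],"w":[2.7088,-1.5524,0.67273],"tip":[0.16053,-0.23306,0.94652],"trq":[-0.00844,-2.16895,0.60895]}
{"k":16,"q":[0.81557,0.38742,-0.64349],"w":[2.58063,-1.42909,0.84504],"tip":[0.14439,-0.22947,0.95327],"trq":[-0.00356,-1.89175,0.61921]}
{"k":17,"q":[0.86564,0.36025,-0.62502],"w":[2.44878,-1.29517,0.97793],"tip":[0.12891,-0.22541,0.95955],"trq":[0.00863,-1.62845,0.63361]}
{"k":18,"q":[0.91287,0.33587,-0.60409],"w":[2.29317,-1.15053,1.09395],"tip":[0.11414,-0.22097,0.96534],"trq":[0.03249,-1.38342,0.64217]}
{"k":19,"q":[0.95703,0.3144,-0.58121],"w":[2.13829,-1.00351,1.17807],"tip":[0.10009,-0.21626,0.97065],"trq":[0.05831,-1.16279,0.65012]}
{"k":20,"q":[0.99809,0.29586,-0.55689],"w":[1.98045,-0.85672,1.24047],"tip":[0.08674,-0.21141,0.97548],"trq":[0.0858,-0.96982,0.65373]}
{"k":21,"q":[1.03613,0.28019,-0.53162],"w":[1.83357,-0.7156,1.2779],"tip":[0.07406,-0.20651,0.97983],"trq":[0.10936,-0.80705,0.65488]}
{"k":22,"q":[1.07134,0.26727,-0.50579],"w":[1.69546,-0.58165,1.29853],"tip":[0.062,-0.20165,0.98371],"trq":[0.12927,-0.67449,0.65156]}
{"k":23,"q":[1.10398,0.25692,-0.47975],"w":[1.57389,-0.45764,1.30253],"tip":[0.05048,-0.19692,0.98716],"trq":[0.14285,-0.57125,0.64499]}
{"k":24,"q":[1.13433,0.24894,-0.45373],"w":[1.46448,-0.34332,1.29684],"tip":[0.03943,-0.19236,0.9902],"trq":[0.15183,-0.4949,0.63395]}
{"k":25,"q":[1.16269,0.24313,-0.42795],"w":[1.37217,-0.2398,1.28123],"tip":[0.02878,-0.18801,0.99284],"trq":[0.1549,-0.44286,0.61987]}
{"k":26,"q":[1.18931,0.2393,-0.40254],"w":[1.29019,-0.1457,1.26158],"tip":[0.01847,-0.18389,0.99511],"trq":[0.15475,-0.41183,0.60188]}
{"k":27,"q":[1.21447,0.23723,-0.37759],"w":[1.22388,-0.06163,1.23571],"tip":[0.00844,-0.18,0.99705],"trq":[0.14991,-0.39908,0.5819]}
{"k":28,"q":[1.23844,0.23675,-0.35321],"w":[1.18353,0.00925,1.19844],"tip":[-0.00136,-0.17634,0.99868],"trq":[0.13786,-0.39604,0.56236]}
{"k":29,"q":[1.26203,0.23747,-0.32977],"w":[1.1713,0.06248,1.14977],"tip":[-0.01093,-0.17285,1.00002],"trq":[0.11913,-0.38189,0.54239]}
{"k":30,"q":[1.28454,0.23935,-0.3068],"w":[1.07952,0.12408,1.14927],"tip":[-0.02031,-0.1695,1.00111],"trq":[0.12684,-0.37949,0.50386]}
{"k":31,"q":[1.30658,0.24221,-0.2846],"w":[1.10834,0.16438,1.08152],"tip":[-0.02951,-0.16628,1.00197],"trq":[0.09457,-0.39525,0.48863]}
{"k":32,"q":[1.32744,0.2461,-0.26273],"w":[0.98159,0.2232,1.10552],"tip":[-0.03855,-0.16319,1.0026],"trq":[0.11431,-0.41737,0.44081]}
{"k":33,"q":[1.34837,0.25076,-0.24188],"w":[1.08405,0.24693,0.99734],"tip":[-0.04746,-0.16024,1.00302],"trq":[0.05878,-0.45616,0.44008]}
{"k":34,"q":[1.36777,0.25634,-0.22107],"w":[0.87385,0.30828,1.07544],"tip":[-0.05624,-0.1574,1.00325],"trq":[0.10686,-0.49272,0.37393]}
{"k":35,"q":[1.38803,0.26245,-0.20171],"w":[1.10577,0.30977,0.88936],"tip":[-0.06491,-0.15469,1.00327],"trq":[0.01026,-0.54918,0.40217]}
{"k":36,"q":[1.40604,0.26942,-0.18187],"w":[0.73679,0.38191,1.07172],"tip":[-0.07347,-0.15206,1.00313],"trq":[0.11072,-0.59223,0.30054]}
{"k":37,"q":[1.42598,0.27667,-0.16416],"w":[1.18043,0.35376,0.74851],"tip":[-0.08192,-0.14956,1.0028]}


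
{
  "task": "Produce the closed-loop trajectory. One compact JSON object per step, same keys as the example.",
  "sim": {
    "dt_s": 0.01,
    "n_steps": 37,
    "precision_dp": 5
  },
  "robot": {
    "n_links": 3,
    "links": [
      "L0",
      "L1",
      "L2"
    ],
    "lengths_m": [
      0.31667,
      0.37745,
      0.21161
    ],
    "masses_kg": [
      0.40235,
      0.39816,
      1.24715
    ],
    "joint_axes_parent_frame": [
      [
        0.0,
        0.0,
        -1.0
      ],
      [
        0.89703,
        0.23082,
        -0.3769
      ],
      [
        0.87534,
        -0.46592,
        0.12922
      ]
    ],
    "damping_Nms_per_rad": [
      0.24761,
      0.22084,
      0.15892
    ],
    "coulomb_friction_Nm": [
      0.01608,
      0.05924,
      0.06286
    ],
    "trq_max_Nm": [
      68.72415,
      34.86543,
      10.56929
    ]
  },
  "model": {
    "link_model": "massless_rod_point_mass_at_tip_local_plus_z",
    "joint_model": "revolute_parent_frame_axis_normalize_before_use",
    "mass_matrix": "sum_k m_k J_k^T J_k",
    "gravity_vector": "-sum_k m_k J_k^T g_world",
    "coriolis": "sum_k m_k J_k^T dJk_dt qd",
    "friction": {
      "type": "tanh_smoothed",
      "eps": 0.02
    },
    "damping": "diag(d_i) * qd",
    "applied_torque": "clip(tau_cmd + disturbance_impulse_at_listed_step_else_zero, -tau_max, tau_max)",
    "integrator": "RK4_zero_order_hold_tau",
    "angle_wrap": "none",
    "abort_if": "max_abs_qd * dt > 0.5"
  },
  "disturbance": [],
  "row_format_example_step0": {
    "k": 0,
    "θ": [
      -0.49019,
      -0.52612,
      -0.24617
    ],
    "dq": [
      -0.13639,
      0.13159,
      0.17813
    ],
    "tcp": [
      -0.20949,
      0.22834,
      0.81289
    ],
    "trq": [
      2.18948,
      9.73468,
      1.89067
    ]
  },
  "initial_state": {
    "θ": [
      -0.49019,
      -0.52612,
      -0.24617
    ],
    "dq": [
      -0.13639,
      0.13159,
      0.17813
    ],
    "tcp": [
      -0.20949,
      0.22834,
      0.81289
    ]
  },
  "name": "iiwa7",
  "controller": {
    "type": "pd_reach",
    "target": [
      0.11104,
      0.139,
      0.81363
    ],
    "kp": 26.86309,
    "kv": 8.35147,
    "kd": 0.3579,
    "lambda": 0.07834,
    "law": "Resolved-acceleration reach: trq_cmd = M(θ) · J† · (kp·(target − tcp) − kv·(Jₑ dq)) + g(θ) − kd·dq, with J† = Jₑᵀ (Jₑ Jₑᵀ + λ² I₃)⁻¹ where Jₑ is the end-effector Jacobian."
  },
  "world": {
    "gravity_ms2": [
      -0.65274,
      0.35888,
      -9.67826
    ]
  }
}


{"k":1,"\u03b8":[-0.49144,-0.52396,-0.24556],"dq":[-0.09778,0.28908,-0.01907],"tcp":[-0.20892,0.22741,0.81358],"trq":[1.99111,9.25378,1.92289]}
{"k":2,"\u03b8":[-0.4918,-0.52065,-0.24563],"dq":[0.01246,0.38315,-0.02515],"tcp":[-0.20768,0.22648,0.81452],"trq":[1.78946,8.79804,1.87626]}
{"k":3,"\u03b8":[-0.49114,-0.51642,-0.2458],"dq":[0.11169,0.46685,-0.02636],"tcp":[-0.20585,0.22554,0.8157],"trq":[1.60928,8.36618,1.82586]}
{"k":4,"\u03b8":[-0.48955,-0.51139,-0.24602],"dq":[0.20459,0.53992,-0.02109],"tcp":[-0.2035,0.22458,0.81709],"trq":[1.44552,7.95731,1.7725]}
{"k":5,"\u03b8":[-0.48711,-0.50565,-0.24626],"dq":[0.28553,0.60734,-0.02545],"tcp":[-0.20067,0.22358,0.81866],"trq":[1.2983,7.57054,1.72329]}
{"k":6,"\u03b8":[-0.48389,-0.49928,-0.24655],"dq":[0.35905,0.66748,-0.03196],"tcp":[-0.19742,0.22255,0.82039],"trq":[1.16503,7.20492,1.67558]}
{"k":7,"\u03b8":[-0.47997,-0.49234,-0.24692],"dq":[0.42637,0.72063,-0.04001],"tcp":[-0.1938,0.22149,0.82225],"trq":[1.04427,6.85945,1.62941]}
{"k":8,"\u03b8":[-0.4754,-0.4849,-0.24737],"dq":[0.48793,0.76742,-0.05016],"tcp":[-0.18984,0.22038,0.82422],"trq":[0.93488,6.53315,1.58523]}
{"k":9,"\u03b8":[-0.47024,-0.47702,-0.24794],"dq":[0.54428,0.80832,-0.0624],"tcp":[-0.18559,0.21922,0.82626],"trq":[0.83584,6.22506,1.54319]}
{"k":10,"\u03b8":[-0.46454,-0.46876,-0.24863],"dq":[0.59601,0.84369,-0.0764],"tcp":[-0.18109,0.21802,0.82837],"trq":[0.74617,5.93422,1.50328]}
{"k":11,"\u03b8":[-0.45835,-0.46017,-0.24947],"dq":[0.64361,0.87383,-0.09175],"tcp":[-0.17637,0.21677,0.83051],"trq":[0.66502,5.65971,1.46542]}
{"k":12,"\u03b8":[-0.45169,-0.45131,-0.25047],"dq":[0.68741,0.89911,-0.10823],"tcp":[-0.17146,0.21548,0.83268],"trq":[0.59165,5.40065,1.42954]}
{"k":13,"\u03b8":[-0.44462,-0.44221,-0.25164],"dq":[0.72763,0.9199,-0.12571],"tcp":[-0.1664,0.21413,0.83485],"trq":[0.52541,5.1562,1.39563]}
{"k":14,"\u03b8":[-0.43716,-0.43293,-0.25298],"dq":[0.7644,0.93654,-0.14411],"tcp":[-0.1612,0.21273,0.83701],"trq":[0.46574,4.92556,1.36367]}
{"k":15,"\u03b8":[-0.42934,-0.4235,-0.25452],"dq":[0.79781,0.94938,-0.16334],"tcp":[-0.1559,0.21128,0.83915],"trq":[0.41211,4.70799,1.33361]}
{"k":16,"\u03b8":[-0.42121,-0.41397,-0.25625],"dq":[0.82794,0.95874,-0.1833],"tcp":[-0.15051,0.20978,0.84127],"trq":[0.36406,4.50277,1.30542]}
{"k":17,"\u03b8":[-0.4128,-0.40435,-0.25818],"dq":[0.85484,0.96491,-0.20388],"tcp":[-0.14507,0.20824,0.84334],"trq":[0.32116,4.30923,1.27904]}
{"k":18,"\u03b8":[-0.40413,-0.39469,-0.26031],"dq":[0.87855,0.96816,-0.22494],"tcp":[-0.1396,0.20664,0.84536],"trq":[0.28301,4.12675,1.25441]}
{"k":19,"\u03b8":[-0.39523,-0.38501,-0.26266],"dq":[0.8991,0.96875,-0.24634],"tcp":[-0.1341,0.20501,0.84732],"trq":[0.24925,3.95474,1.23144]}
{"k":20,"\u03b8":[-0.38615,-0.37533,-0.26523],"dq":[0.91655,0.96692,-0.26792],"tcp":[-0.12861,0.20333,0.84923],"trq":[0.21953,3.79263,1.21008]}
{"k":21,"\u03b8":[-0.37691,-0.36568,-0.26801],"dq":[0.93094,0.96288,-0.28954],"tcp":[-0.12313,0.20162,0.85106],"trq":[0.19355,3.63991,1.19023]}
{"k":22,"\u03b8":[-0.36753,-0.35609,-0.271],"dq":[0.94232,0.95683,-0.31102],"tcp":[-0.11768,0.19986,0.85283],"trq":[0.17098,3.49608,1.17182]}
{"k":23,"\u03b8":[-0.35806,-0.34656,-0.27421],"dq":[0.95076,0.94896,-0.33223],"tcp":[-0.11228,0.19808,0.85452],"trq":[0.15156,3.36068,1.15478]}
{"k":24,"\u03b8":[-0.34852,-0.33713,-0.27762],"dq":[0.95634,0.93945,-0.353],"tcp":[-0.10693,0.19626,0.85614],"trq":[0.13502,3.23327,1.13902]}
{"k":25,"\u03b8":[-0.33893,-0.32779,-0.28124],"dq":[0.95915,0.92846,-0.37319],"tcp":[-0.10166,0.19442,0.85767],"trq":[0.1211,3.11343,1.12447]}
{"k":26,"\u03b8":[-0.32933,-0.31857,-0.28506],"dq":[0.95931,0.91614,-0.39268],"tcp":[-0.09646,0.19256,0.85914],"trq":[0.10956,3.00077,1.11106]}
{"k":27,"\u03b8":[-0.31974,-0.30948,-0.28907],"dq":[0.95694,0.90263,-0.41133],"tcp":[-0.09135,0.19068,0.86052],"trq":[0.10016,2.89493,1.09873]}
{"k":28,"\u03b8":[-0.31018,-0.30054,-0.29326],"dq":[0.95218,0.88806,-0.42904],"tcp":[-0.08634,0.18878,0.86182],"trq":[0.09271,2.79556,1.08742]}
{"k":29,"\u03b8":[-0.30069,-0.29174,-0.29762],"dq":[0.94517,0.87256,-0.44572],"tcp":[-0.08142,0.18687,0.86305],"trq":[0.08697,2.70234,1.07706]}
{"k":30,"\u03b8":[-0.29127,-0.2831,-0.30214],"dq":[0.9361,0.85623,-0.4613],"tcp":[-0.07662,0.18496,0.86421],"trq":[0.08277,2.61494,1.06761]}
{"k":31,"\u03b8":[-0.28195,-0.27463,-0.30682],"dq":[0.92512,0.8392,-0.47571],"tcp":[-0.07193,0.18304,0.86528],"trq":[0.07992,2.53308,1.05903]}
{"k":32,"\u03b8":[-0.27275,-0.26633,-0.31163],"dq":[0.91243,0.82155,-0.48891],"tcp":[-0.06736,0.18113,0.86629],"trq":[0.07824,2.45648,1.05127]}
{"k":33,"\u03b8":[-0.26369,-0.25821,-0.31656],"dq":[0.8982,0.80338,-0.50088],"tcp":[-0.0629,0.17922,0.86723],"trq":[0.07758,2.38487,1.0443]}
{"k":34,"\u03b8":[-0.25477,-0.25027,-0.32161],"dq":[0.88262,0.78477,-0.51161],"tcp":[-0.05857,0.17732,0.86809],"trq":[0.07778,2.318,1.0381]}
{"k":35,"\u03b8":[-0.24602,-0.24252,-0.32677],"dq":[0.8659,0.76582,-0.52111],"tcp":[-0.05436,0.17543,0.86889],"trq":[0.07871,2.25563,1.03263]}
{"k":36,"\u03b8":[-0.23743,-0.23497,-0.33201],"dq":[0.8482,0.74659,-0.5294],"tcp":[-0.05028,0.17356,0.86963],"trq":[0.08024,2.19753,1.02787]}
{"k":37,"\u03b8":[-0.22903,-0.2276,-0.33732],"dq":[0.8297,0.72716,-0.5365],"tcp":[-0.04632,0.17171,0.8703]}


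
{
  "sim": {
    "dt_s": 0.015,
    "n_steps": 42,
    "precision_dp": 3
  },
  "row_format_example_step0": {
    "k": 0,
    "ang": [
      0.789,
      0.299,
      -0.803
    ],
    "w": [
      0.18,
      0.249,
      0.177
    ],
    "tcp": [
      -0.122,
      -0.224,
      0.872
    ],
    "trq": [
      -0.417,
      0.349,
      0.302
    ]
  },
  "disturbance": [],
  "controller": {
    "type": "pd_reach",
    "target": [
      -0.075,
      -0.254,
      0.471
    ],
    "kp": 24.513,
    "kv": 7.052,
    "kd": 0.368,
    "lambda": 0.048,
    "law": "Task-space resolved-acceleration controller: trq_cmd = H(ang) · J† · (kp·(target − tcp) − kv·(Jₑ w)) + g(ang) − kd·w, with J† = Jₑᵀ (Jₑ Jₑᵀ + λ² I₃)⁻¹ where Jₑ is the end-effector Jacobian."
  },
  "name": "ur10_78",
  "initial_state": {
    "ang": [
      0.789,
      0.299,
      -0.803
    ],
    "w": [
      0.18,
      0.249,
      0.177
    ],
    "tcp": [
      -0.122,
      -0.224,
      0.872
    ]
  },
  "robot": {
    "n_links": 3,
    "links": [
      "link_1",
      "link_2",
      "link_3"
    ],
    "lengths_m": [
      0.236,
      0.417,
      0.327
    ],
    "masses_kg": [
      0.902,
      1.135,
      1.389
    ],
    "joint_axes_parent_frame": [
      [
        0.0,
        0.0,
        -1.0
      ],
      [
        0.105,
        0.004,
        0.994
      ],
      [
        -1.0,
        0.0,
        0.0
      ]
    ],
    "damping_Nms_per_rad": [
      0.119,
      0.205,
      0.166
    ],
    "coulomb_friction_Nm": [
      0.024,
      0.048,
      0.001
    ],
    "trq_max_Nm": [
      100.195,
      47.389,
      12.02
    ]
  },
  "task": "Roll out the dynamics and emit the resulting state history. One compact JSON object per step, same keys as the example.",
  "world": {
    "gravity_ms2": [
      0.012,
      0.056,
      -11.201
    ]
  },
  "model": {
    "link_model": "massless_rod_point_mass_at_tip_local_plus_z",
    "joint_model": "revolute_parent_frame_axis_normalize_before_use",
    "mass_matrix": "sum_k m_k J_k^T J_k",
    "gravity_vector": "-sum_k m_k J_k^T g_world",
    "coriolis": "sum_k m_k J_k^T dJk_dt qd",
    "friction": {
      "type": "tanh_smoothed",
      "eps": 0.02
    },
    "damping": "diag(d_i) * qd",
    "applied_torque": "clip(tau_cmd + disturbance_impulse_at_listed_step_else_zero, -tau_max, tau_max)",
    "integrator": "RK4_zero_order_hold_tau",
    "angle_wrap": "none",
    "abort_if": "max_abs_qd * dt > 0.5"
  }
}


{"k":1,"ang":[0.783,0.294,-0.805],"w":[-0.518,-0.44,-0.302],"tcp":[-0.122,-0.224,0.872],"trq":[-0.12,0.5,0.836]}
{"k":2,"ang":[0.784,0.297,-0.809],"w":[0.227,0.384,-0.434],"tcp":[-0.122,-0.225,0.871],"trq":[-0.374,0.111,1.205]}
{"k":3,"ang":[0.778,0.293,-0.82],"w":[-0.537,-0.385,-0.831],"tcp":[-0.123,-0.227,0.869],"trq":[-0.059,0.311,1.645]}
{"k":4,"ang":[0.78,0.298,-0.832],"w":[0.291,0.515,-0.867],"tcp":[-0.123,-0.23,0.865],"trq":[-0.351,-0.088,1.923]}
{"k":5,"ang":[0.774,0.295,-0.848],"w":[-0.581,-0.377,-1.215],"tcp":[-0.124,-0.234,0.861],"trq":[0.0,0.171,2.298]}
{"k":6,"ang":[0.777,0.301,-0.865],"w":[0.382,0.654,-1.168],"tcp":[-0.125,-0.238,0.857],"trq":[-0.346,-0.262,2.503]}
{"k":7,"ang":[0.77,0.298,-0.886],"w":[-0.663,-0.427,-1.496],"tcp":[-0.126,-0.242,0.852],"trq":[0.068,0.077,2.835]}
{"k":8,"ang":[0.774,0.306,-0.907],"w":[0.513,0.82,-1.369],"tcp":[-0.127,-0.246,0.846],"trq":[-0.362,-0.425,2.979]}
{"k":9,"ang":[0.767,0.303,-0.931],"w":[-0.796,-0.543,-1.705],"tcp":[-0.128,-0.251,0.84],"trq":[0.15,0.025,3.286]}
{"k":10,"ang":[0.771,0.312,-0.954],"w":[0.697,1.03,-1.492],"tcp":[-0.129,-0.255,0.833],"trq":[-0.401,-0.589,3.373]}
{"k":11,"ang":[0.763,0.309,-0.98],"w":[-0.994,-0.736,-1.864],"tcp":[-0.13,-0.26,0.826],"trq":[0.254,0.015,3.672]}
{"k":12,"ang":[0.769,0.319,-1.004],"w":[0.948,1.303,-1.553],"tcp":[-0.131,-0.265,0.819],"trq":[-0.468,-0.764,3.7]}
{"k":13,"ang":[0.76,0.315,-1.032],"w":[-1.27,-1.014,-1.987],"tcp":[-0.132,-0.269,0.811],"trq":[0.386,0.047,4.005]}
{"k":14,"ang":[0.767,0.326,-1.057],"w":[1.276,1.652,-1.564],"tcp":[-0.132,-0.274,0.804],"trq":[-0.564,-0.958,3.974]}
{"k":15,"ang":[0.757,0.321,-1.086],"w":[-1.633,-1.385,-2.086],"tcp":[-0.133,-0.278,0.795],"trq":[0.551,0.12,4.296]}
{"k":16,"ang":[0.765,0.334,-1.112],"w":[1.687,2.085,-1.534],"tcp":[-0.133,-0.283,0.787],"trq":[-0.691,-1.177,4.201]}
{"k":17,"ang":[0.754,0.327,-1.141],"w":[-2.086,-1.85,-2.166],"tcp":[-0.133,-0.286,0.779],"trq":[0.752,0.233,4.551]}
{"k":18,"ang":[0.764,0.342,-1.167],"w":[2.184,2.607,-1.473],"tcp":[-0.134,-0.291,0.771],"trq":[-0.848,-1.424,4.388]}
{"k":19,"ang":[0.751,0.333,-1.196],"w":[-2.63,-2.408,-2.232],"tcp":[-0.133,-0.294,0.762],"trq":[0.99,0.383,4.773]}
{"k":20,"ang":[0.762,0.351,-1.222],"w":[2.764,3.217,-1.387],"tcp":[-0.134,-0.298,0.753],"trq":[-1.034,-1.702,4.54]}
{"k":21,"ang":[0.747,0.34,-1.251],"w":[-3.262,-3.054,-2.286],"tcp":[-0.133,-0.3,0.745],"trq":[1.265,0.566,4.967]}
{"k":22,"ang":[0.761,0.359,-1.276],"w":[3.427,3.915,-1.283],"tcp":[-0.133,-0.304,0.736],"trq":[-1.247,-2.013,4.661]}
{"k":23,"ang":[0.743,0.346,-1.305],"w":[-3.983,-3.788,-2.33],"tcp":[-0.132,-0.306,0.727],"trq":[1.579,0.781,5.134]}
{"k":24,"ang":[0.759,0.368,-1.329],"w":[4.173,4.702,-1.165],"tcp":[-0.131,-0.309,0.719],"trq":[-1.486,-2.358,4.756]}
{"k":25,"ang":[0.739,0.352,-1.358],"w":[-4.798,-4.613,-2.365],"tcp":[-0.13,-0.311,0.71],"trq":[1.935,1.028,5.277]}
{"k":26,"ang":[0.758,0.377,-1.381],"w":[5.012,5.591,-1.037],"tcp":[-0.129,-0.314,0.702],"trq":[-1.752,-2.743,4.826]}
{"k":27,"ang":[0.734,0.358,-1.409],"w":[-5.722,-5.545,-2.396],"tcp":[-0.128,-0.315,0.693],"trq":[2.34,1.308,5.399]}
{"k":28,"ang":[0.756,0.387,-1.431],"w":[5.966,6.604,-0.898],"tcp":[-0.127,-0.318,0.685],"trq":[-2.053,-3.182,4.874]}
{"k":29,"ang":[0.728,0.364,-1.459],"w":[-6.786,-6.611,-2.425],"tcp":[-0.125,-0.318,0.677],"trq":[2.808,1.63,5.503]}
{"k":30,"ang":[0.753,0.397,-1.48],"w":[7.071,7.784,-0.748],"tcp":[-0.123,-0.321,0.669],"trq":[-2.397,-3.691,4.901]}
{"k":31,"ang":[0.721,0.37,-1.507],"w":[-8.038,-7.86,-2.458],"tcp":[-0.121,-0.321,0.661],"trq":[3.363,2.007,5.593]}
{"k":32,"ang":[0.751,0.408,-1.526],"w":[8.386,9.196,-0.585],"tcp":[-0.119,-0.323,0.653],"trq":[-2.802,-4.3,4.909]}
{"k":33,"ang":[0.713,0.376,-1.553],"w":[-9.555,-9.365,-2.503],"tcp":[-0.116,-0.323,0.646],"trq":[4.039,2.458,5.674]}
{"k":34,"ang":[0.749,0.421,-1.571],"w":[9.996,10.936,-0.405],"tcp":[-0.115,-0.325,0.638],"trq":[-3.292,-5.054,4.898]}
{"k":35,"ang":[0.703,0.382,-1.597],"w":[-11.448,-11.231,-2.568],"tcp":[-0.111,-0.324,0.631],"trq":[4.889,3.012,5.754]}
{"k":36,"ang":[0.746,0.436,-1.614],"w":[12.03,13.153,-0.201],"tcp":[-0.109,-0.327,0.624],"trq":[-3.899,-6.022,4.868]}
{"k":37,"ang":[0.69,0.388,-1.639],"w":[-13.888,-13.62,-2.667],"tcp":[-0.105,-0.325,0.617],"trq":[5.996,3.709,5.84]}
{"k":38,"ang":[0.743,0.455,-1.655],"w":[14.681,16.073,0.036],"tcp":[-0.102,-0.328,0.61],"trq":[-4.67,-7.312,4.821]}
{"k":39,"ang":[0.672,0.394,-1.68],"w":[-17.14,-16.776,-2.818],"tcp":[-0.096,-0.326,0.604],"trq":[7.493,4.606,5.944]}
{"k":40,"ang":[0.74,0.48,-1.693],"w":[18.255,20.062,0.322],"tcp":[-0.093,-0.33,0.597],"trq":[-5.672,-9.103,4.754]}
{"k":41,"ang":[0.649,0.402,-1.719],"w":[-21.635,-21.096,-3.048],"tcp":[-0.086,-0.327,0.591],"trq":[9.6,5.794,6.085]}
{"k":42,"ang":[0.737,0.514,-1.731],"w":[23.269,25.757,0.678],"tcp":[-0.08,-0.332,0.584]}


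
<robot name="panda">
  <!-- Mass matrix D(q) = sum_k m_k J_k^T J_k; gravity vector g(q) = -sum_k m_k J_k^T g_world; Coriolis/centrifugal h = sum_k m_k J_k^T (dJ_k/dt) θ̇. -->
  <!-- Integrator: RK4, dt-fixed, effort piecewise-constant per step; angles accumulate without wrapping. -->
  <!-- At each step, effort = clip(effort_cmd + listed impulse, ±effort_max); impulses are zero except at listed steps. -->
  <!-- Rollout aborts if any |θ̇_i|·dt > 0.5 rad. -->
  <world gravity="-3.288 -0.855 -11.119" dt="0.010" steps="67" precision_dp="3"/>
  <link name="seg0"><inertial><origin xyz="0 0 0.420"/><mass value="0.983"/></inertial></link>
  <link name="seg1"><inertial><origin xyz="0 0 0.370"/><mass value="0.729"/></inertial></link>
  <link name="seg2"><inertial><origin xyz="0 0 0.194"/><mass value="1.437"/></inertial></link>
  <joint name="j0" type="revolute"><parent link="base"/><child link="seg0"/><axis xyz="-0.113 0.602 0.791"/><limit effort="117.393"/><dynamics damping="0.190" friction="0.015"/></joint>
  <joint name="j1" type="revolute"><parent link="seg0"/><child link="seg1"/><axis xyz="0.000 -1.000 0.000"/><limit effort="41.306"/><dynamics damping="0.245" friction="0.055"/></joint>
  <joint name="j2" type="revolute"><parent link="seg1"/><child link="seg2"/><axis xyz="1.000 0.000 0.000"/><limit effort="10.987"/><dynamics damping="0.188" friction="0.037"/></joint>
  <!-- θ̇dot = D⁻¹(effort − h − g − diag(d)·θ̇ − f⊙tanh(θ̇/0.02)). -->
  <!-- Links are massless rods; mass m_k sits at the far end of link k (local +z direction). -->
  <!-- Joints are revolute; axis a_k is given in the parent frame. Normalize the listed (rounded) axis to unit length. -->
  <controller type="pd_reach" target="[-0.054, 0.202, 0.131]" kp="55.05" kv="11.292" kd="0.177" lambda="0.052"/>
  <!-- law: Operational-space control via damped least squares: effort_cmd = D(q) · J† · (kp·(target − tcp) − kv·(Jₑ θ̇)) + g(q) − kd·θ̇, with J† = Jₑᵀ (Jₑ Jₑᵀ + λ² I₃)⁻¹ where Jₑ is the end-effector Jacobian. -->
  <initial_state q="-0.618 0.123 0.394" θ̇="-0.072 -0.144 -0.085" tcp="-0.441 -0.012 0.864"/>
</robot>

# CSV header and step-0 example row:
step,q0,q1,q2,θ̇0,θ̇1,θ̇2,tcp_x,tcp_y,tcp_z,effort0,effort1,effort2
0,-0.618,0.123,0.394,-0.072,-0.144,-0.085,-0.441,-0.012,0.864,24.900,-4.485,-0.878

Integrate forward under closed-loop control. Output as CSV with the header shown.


step,q0,q1,q2,θ̇0,θ̇1,θ̇2,tcp_x,tcp_y,tcp_z,effort0,effort1,effort2
1,-0.606,0.136,0.396,2.348,2.781,0.504,-0.440,-0.012,0.864,24.776,-5.468,-1.024
2,-0.572,0.177,0.402,4.422,5.261,0.493,-0.440,-0.012,0.862,24.637,-6.074,-0.936
3,-0.519,0.240,0.404,6.216,7.367,-0.331,-0.438,-0.011,0.859,24.128,-6.364,-0.674
4,-0.449,0.322,0.393,7.674,8.999,-1.964,-0.436,-0.010,0.855,23.214,-6.450,-0.356
5,-0.367,0.418,0.363,8.698,10.015,-4.146,-0.433,-0.009,0.849,21.998,-6.477,-0.115
6,-0.277,0.520,0.310,9.244,10.374,-6.397,-0.430,-0.009,0.841,20.437,-6.541,-0.070
7,-0.184,0.623,0.236,9.360,10.191,-8.273,-0.425,-0.008,0.831,18.398,-6.668,-0.251
8,-0.092,0.722,0.147,9.159,9.666,-9.547,-0.419,-0.008,0.820,15.918,-6.859,-0.598
9,-0.002,0.816,0.047,8.763,8.994,-10.227,-0.411,-0.009,0.806,13.254,-7.119,-1.007
10,0.083,0.902,-0.056,8.275,8.308,-10.449,-0.403,-0.010,0.791,10.691,-7.440,-1.386
11,0.163,0.982,-0.160,7.759,7.678,-10.372,-0.394,-0.011,0.774,8.413,-7.806,-1.682
12,0.238,1.056,-0.263,7.254,7.130,-10.123,-0.384,-0.012,0.757,6.486,-8.188,-1.879
13,0.308,1.125,-0.362,6.774,6.666,-9.786,-0.374,-0.014,0.738,4.907,-8.563,-1.980
14,0.374,1.189,-0.458,6.325,6.277,-9.409,-0.363,-0.015,0.720,3.638,-8.913,-2.001
15,0.435,1.250,-0.551,5.908,5.951,-9.022,-0.352,-0.016,0.701,2.632,-9.226,-1.959
16,0.492,1.308,-0.639,5.518,5.678,-8.640,-0.340,-0.018,0.682,1.844,-9.497,-1.871
17,0.545,1.364,-0.723,5.154,5.448,-8.269,-0.329,-0.018,0.663,1.233,-9.725,-1.752
18,0.595,1.417,-0.804,4.812,5.253,-7.913,-0.318,-0.019,0.644,0.764,-9.911,-1.616
19,0.641,1.469,-0.882,4.489,5.086,-7.573,-0.306,-0.019,0.625,0.410,-10.058,-1.471
20,0.685,1.519,-0.956,4.182,4.943,-7.249,-0.295,-0.018,0.606,0.149,-10.171,-1.326
21,0.725,1.568,-1.026,3.890,4.818,-6.939,-0.285,-0.017,0.587,-0.039,-10.252,-1.187
22,0.763,1.616,-1.094,3.609,4.708,-6.642,-0.274,-0.016,0.569,-0.169,-10.306,-1.059
23,0.797,1.662,-1.159,3.339,4.610,-6.358,-0.264,-0.014,0.551,-0.252,-10.337,-0.944
24,0.829,1.708,-1.222,3.078,4.521,-6.085,-0.255,-0.012,0.534,-0.299,-10.347,-0.845
25,0.859,1.753,-1.281,2.824,4.441,-5.823,-0.245,-0.010,0.517,-0.316,-10.339,-0.764
26,0.886,1.797,-1.338,2.577,4.366,-5.569,-0.236,-0.007,0.500,-0.311,-10.315,-0.700
27,0.910,1.840,-1.392,2.335,4.295,-5.323,-0.228,-0.004,0.484,-0.289,-10.278,-0.655
28,0.933,1.882,-1.444,2.098,4.228,-5.084,-0.219,-0.001,0.468,-0.253,-10.228,-0.628
29,0.952,1.924,-1.494,1.865,4.164,-4.851,-0.212,0.003,0.453,-0.207,-10.166,-0.619
30,0.970,1.966,-1.541,1.636,4.101,-4.624,-0.204,0.007,0.438,-0.153,-10.094,-0.626
31,0.985,2.006,-1.587,1.410,4.038,-4.401,-0.197,0.011,0.424,-0.095,-10.012,-0.649
32,0.998,2.047,-1.630,1.187,3.976,-4.183,-0.190,0.015,0.410,-0.032,-9.920,-0.687
33,1.009,2.086,-1.670,0.966,3.913,-3.968,-0.184,0.020,0.397,0.032,-9.818,-0.738
34,1.017,2.125,-1.709,0.748,3.849,-3.755,-0.178,0.024,0.384,0.098,-9.707,-0.802
35,1.024,2.163,-1.745,0.533,3.784,-3.545,-0.173,0.029,0.371,0.165,-9.586,-0.876
36,1.028,2.200,-1.780,0.321,3.718,-3.336,-0.167,0.033,0.359,0.231,-9.456,-0.960
37,1.030,2.237,-1.812,0.112,3.649,-3.129,-0.162,0.038,0.347,0.297,-9.316,-1.052
38,1.030,2.273,-1.842,-0.093,3.579,-2.923,-0.158,0.043,0.336,0.361,-9.166,-1.152
39,1.028,2.309,-1.871,-0.292,3.506,-2.718,-0.153,0.048,0.326,0.423,-9.006,-1.257
40,1.025,2.344,-1.897,-0.486,3.431,-2.514,-0.149,0.052,0.315,0.483,-8.837,-1.367
41,1.019,2.378,-1.921,-0.675,3.353,-2.312,-0.146,0.057,0.305,0.542,-8.659,-1.480
42,1.011,2.411,-1.943,-0.857,3.272,-2.111,-0.142,0.062,0.296,0.600,-8.472,-1.595
43,1.002,2.443,-1.963,-1.031,3.188,-1.913,-0.139,0.067,0.287,0.655,-8.276,-1.711
44,0.991,2.474,-1.981,-1.197,3.101,-1.717,-0.135,0.071,0.278,0.707,-8.072,-1.828
45,0.978,2.505,-1.998,-1.353,3.010,-1.525,-0.132,0.076,0.269,0.756,-7.861,-1.943
46,0.963,2.535,-2.012,-1.499,2.917,-1.337,-0.129,0.081,0.261,0.800,-7.644,-2.056
47,0.948,2.563,-2.024,-1.634,2.820,-1.154,-0.127,0.085,0.254,0.839,-7.421,-2.166
48,0.931,2.591,-2.035,-1.756,2.721,-0.977,-0.124,0.089,0.246,0.871,-7.194,-2.273
49,0.913,2.618,-2.044,-1.866,2.619,-0.808,-0.122,0.094,0.239,0.897,-6.963,-2.375
50,0.894,2.643,-2.051,-1.964,2.515,-0.647,-0.119,0.098,0.232,0.916,-6.730,-2.472
51,0.874,2.668,-2.057,-2.049,2.409,-0.495,-0.117,0.102,0.226,0.929,-6.495,-2.564
52,0.853,2.692,-2.061,-2.121,2.301,-0.353,-0.115,0.106,0.219,0.934,-6.259,-2.649
53,0.831,2.714,-2.064,-2.182,2.192,-0.222,-0.112,0.110,0.213,0.932,-6.022,-2.729
54,0.809,2.735,-2.066,-2.231,2.082,-0.102,-0.110,0.114,0.208,0.925,-5.787,-2.802
55,0.787,2.756,-2.066,-2.269,1.972,0.005,-0.108,0.118,0.202,0.912,-5.552,-2.867
56,0.764,2.775,-2.066,-2.299,1.862,0.089,-0.106,0.122,0.197,0.893,-5.319,-2.917
57,0.741,2.793,-2.065,-2.321,1.754,0.162,-0.104,0.125,0.192,0.872,-5.088,-2.962
58,0.717,2.810,-2.063,-2.334,1.646,0.226,-0.102,0.129,0.187,0.848,-4.859,-3.001
59,0.694,2.826,-2.060,-2.340,1.541,0.281,-0.100,0.132,0.183,0.823,-4.632,-3.035
60,0.671,2.841,-2.057,-2.340,1.438,0.327,-0.098,0.135,0.179,0.798,-4.408,-3.064
61,0.647,2.855,-2.054,-2.335,1.337,0.364,-0.095,0.138,0.175,0.774,-4.186,-3.088
62,0.624,2.868,-2.050,-2.324,1.239,0.394,-0.093,0.141,0.171,0.751,-3.968,-3.108
63,0.601,2.880,-2.046,-2.310,1.144,0.416,-0.091,0.143,0.168,0.730,-3.753,-3.124
64,0.578,2.891,-2.041,-2.292,1.052,0.432,-0.089,0.146,0.165,0.710,-3.542,-3.137
65,0.555,2.901,-2.037,-2.272,0.964,0.441,-0.087,0.148,0.162,0.693,-3.335,-3.145
66,0.532,2.910,-2.033,-2.250,0.879,0.445,-0.085,0.151,0.159,0.679,-3.131,-3.151
67,0.510,2.918,-2.028,-2.225,0.798,0.445,-0.083,0.153,0.156,,,
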